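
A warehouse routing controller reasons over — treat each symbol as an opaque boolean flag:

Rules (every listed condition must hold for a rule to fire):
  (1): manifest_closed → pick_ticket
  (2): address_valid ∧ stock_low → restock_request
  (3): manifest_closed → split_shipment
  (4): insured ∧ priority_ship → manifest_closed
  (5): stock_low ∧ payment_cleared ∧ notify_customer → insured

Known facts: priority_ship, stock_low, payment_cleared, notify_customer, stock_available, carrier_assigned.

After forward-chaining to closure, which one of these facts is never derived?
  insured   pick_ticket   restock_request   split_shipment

Round 1 fires (5), giving insured.
Round 2 fires (4), giving manifest_closed.
Round 3 fires (1), (3), giving pick_ticket, split_shipment.
Derived: split_shipment (round 3), pick_ticket (round 3), insured (round 1). restock_request never appears in any round.

restock_request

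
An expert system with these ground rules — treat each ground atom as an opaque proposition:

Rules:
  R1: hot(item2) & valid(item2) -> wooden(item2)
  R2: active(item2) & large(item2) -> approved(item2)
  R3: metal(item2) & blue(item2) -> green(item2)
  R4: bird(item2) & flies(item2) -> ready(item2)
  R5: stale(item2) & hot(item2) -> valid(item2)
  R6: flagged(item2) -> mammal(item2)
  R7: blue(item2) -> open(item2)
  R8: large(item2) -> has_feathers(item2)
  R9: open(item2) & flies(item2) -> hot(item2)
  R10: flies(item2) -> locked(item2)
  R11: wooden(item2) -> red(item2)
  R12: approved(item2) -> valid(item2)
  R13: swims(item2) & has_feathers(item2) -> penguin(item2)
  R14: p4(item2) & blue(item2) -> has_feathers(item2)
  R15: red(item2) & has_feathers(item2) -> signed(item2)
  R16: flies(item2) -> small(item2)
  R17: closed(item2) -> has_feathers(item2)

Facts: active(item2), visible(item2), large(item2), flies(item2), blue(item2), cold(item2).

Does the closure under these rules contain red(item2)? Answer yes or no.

yes

Round 1 fires R2, R7, R8, R10, R16, giving approved(item2), open(item2), has_feathers(item2), locked(item2), small(item2).
Round 2 fires R9, R12, giving hot(item2), valid(item2).
Round 3 fires R1, giving wooden(item2).
Round 4 fires R11, giving red(item2).
Round 5 fires R15, giving signed(item2).
red(item2) appears in round 4, so it is derivable.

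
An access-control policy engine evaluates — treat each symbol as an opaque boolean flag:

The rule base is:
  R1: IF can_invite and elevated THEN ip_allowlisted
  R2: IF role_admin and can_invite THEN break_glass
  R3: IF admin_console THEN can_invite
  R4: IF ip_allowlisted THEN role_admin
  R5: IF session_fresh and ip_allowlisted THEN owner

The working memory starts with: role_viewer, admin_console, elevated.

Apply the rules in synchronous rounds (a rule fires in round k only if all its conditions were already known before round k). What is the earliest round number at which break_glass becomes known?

4

[1] R3 [IF admin_console THEN can_invite]. ⇒ new: can_invite.
[2] R1 [IF can_invite and elevated THEN ip_allowlisted]. ⇒ new: ip_allowlisted.
[3] R4 [IF ip_allowlisted THEN role_admin]. ⇒ new: role_admin.
[4] R2 [IF role_admin and can_invite THEN break_glass]. ⇒ new: break_glass.
break_glass first appears in round 4.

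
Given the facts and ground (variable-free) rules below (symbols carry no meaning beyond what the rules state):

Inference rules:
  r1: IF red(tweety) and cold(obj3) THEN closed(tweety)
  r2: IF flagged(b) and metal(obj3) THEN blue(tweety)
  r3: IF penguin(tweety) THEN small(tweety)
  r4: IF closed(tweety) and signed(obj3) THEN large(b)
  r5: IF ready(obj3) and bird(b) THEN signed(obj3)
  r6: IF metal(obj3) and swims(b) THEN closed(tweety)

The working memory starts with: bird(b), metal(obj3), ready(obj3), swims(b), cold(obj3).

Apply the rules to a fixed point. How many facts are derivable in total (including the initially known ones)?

[1] r5 [IF ready(obj3) and bird(b) THEN signed(obj3)]; r6 [IF metal(obj3) and swims(b) THEN closed(tweety)]. ⇒ new: signed(obj3), closed(tweety).
[2] r4 [IF closed(tweety) and signed(obj3) THEN large(b)]. ⇒ new: large(b).
Closure: {bird(b), closed(tweety), cold(obj3), large(b), metal(obj3), ready(obj3), signed(obj3), swims(b)} — 8 facts.

8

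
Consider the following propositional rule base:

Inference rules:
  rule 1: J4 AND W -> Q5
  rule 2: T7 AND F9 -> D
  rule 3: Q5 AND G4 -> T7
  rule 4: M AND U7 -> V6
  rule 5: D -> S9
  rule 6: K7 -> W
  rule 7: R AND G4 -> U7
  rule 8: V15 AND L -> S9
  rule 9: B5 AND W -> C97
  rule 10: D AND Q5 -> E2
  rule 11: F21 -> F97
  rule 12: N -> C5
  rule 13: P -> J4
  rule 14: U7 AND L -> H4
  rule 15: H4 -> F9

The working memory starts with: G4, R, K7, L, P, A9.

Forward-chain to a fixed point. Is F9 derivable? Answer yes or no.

yes

Round 1: rule 6 [K7 -> W]; rule 7 [R AND G4 -> U7]; rule 13 [P -> J4]. New: W, U7, J4.
Round 2: rule 1 [J4 AND W -> Q5]; rule 14 [U7 AND L -> H4]. New: Q5, H4.
Round 3: rule 3 [Q5 AND G4 -> T7]; rule 15 [H4 -> F9]. New: T7, F9.
Round 4: rule 2 [T7 AND F9 -> D]. New: D.
Round 5: rule 5 [D -> S9]; rule 10 [D AND Q5 -> E2]. New: S9, E2.
F9 appears in round 3, so it is derivable.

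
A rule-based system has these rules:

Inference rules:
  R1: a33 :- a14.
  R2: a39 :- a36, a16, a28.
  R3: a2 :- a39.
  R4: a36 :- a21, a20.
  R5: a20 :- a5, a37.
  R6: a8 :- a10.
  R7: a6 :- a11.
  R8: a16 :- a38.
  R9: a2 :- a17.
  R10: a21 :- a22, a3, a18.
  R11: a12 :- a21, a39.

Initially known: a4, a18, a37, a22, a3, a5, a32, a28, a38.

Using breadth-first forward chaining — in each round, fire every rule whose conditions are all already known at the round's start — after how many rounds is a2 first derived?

4

Round 1 — R5, R8, R10, derive a20, a16, a21.
Round 2 — R4, derive a36.
Round 3 — R2, derive a39.
Round 4 — R3, R11, derive a2, a12.
a2 first appears in round 4.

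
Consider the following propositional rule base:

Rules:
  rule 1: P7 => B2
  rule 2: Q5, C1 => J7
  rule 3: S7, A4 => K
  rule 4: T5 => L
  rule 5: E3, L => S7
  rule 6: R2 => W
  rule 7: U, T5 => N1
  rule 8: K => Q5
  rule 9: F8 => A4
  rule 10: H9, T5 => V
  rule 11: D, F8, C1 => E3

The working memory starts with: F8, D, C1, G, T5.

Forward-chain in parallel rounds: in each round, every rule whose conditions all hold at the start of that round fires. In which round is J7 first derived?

5

Round 1: rule 4 [T5 => L]; rule 9 [F8 => A4]; rule 11 [D, F8, C1 => E3]. Adds L, A4, E3.
Round 2: rule 5 [E3, L => S7]. Adds S7.
Round 3: rule 3 [S7, A4 => K]. Adds K.
Round 4: rule 8 [K => Q5]. Adds Q5.
Round 5: rule 2 [Q5, C1 => J7]. Adds J7.
J7 first appears in round 5.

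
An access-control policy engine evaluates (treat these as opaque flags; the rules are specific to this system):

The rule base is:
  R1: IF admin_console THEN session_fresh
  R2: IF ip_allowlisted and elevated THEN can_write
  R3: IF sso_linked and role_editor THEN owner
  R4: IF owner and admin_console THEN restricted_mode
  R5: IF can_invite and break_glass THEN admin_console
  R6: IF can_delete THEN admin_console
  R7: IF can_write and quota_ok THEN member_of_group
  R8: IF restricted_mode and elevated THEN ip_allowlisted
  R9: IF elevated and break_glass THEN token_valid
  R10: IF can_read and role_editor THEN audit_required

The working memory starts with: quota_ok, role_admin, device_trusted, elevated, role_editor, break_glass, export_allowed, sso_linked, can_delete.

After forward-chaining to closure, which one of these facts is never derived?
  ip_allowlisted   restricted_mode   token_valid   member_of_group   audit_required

audit_required

Round 1 — R3, R6, R9, derive owner, admin_console, token_valid.
Round 2 — R1, R4, derive session_fresh, restricted_mode.
Round 3 — R8, derive ip_allowlisted.
Round 4 — R2, derive can_write.
Round 5 — R7, derive member_of_group.
Derived: token_valid (round 1), member_of_group (round 5), restricted_mode (round 2), ip_allowlisted (round 3). audit_required never appears in any round.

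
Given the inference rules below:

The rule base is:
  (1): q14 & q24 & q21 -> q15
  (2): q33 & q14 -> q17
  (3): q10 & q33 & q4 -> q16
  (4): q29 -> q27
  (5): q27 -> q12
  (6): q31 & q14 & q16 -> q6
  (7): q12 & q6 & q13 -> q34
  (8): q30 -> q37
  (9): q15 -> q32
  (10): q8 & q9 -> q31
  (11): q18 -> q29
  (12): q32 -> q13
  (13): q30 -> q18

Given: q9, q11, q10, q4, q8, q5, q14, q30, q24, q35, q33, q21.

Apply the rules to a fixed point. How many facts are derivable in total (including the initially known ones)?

Round 1: (1) [q14 & q24 & q21 -> q15]; (2) [q33 & q14 -> q17]; (3) [q10 & q33 & q4 -> q16]; (8) [q30 -> q37]; (10) [q8 & q9 -> q31]; (13) [q30 -> q18]. New: q15, q17, q16, q37, q31, q18.
Round 2: (6) [q31 & q14 & q16 -> q6]; (9) [q15 -> q32]; (11) [q18 -> q29]. New: q6, q32, q29.
Round 3: (4) [q29 -> q27]; (12) [q32 -> q13]. New: q27, q13.
Round 4: (5) [q27 -> q12]. New: q12.
Round 5: (7) [q12 & q6 & q13 -> q34]. New: q34.
Closure: {q10, q11, q12, q13, q14, q15, q16, q17, q18, q21, q24, q27, q29, q30, q31, q32, q33, q34, q35, q37, q4, q5, q6, q8, q9} — 25 facts.

25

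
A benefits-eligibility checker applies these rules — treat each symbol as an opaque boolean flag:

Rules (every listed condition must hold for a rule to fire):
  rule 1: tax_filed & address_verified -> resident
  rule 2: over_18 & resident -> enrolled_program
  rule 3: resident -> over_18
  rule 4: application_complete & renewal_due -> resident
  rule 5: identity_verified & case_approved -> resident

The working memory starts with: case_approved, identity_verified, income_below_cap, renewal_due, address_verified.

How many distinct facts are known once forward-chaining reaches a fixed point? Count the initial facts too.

Round 1 fires rule 5, giving resident.
Round 2 fires rule 3, giving over_18.
Round 3 fires rule 2, giving enrolled_program.
Closure: {address_verified, case_approved, enrolled_program, identity_verified, income_below_cap, over_18, renewal_due, resident} — 8 facts.

8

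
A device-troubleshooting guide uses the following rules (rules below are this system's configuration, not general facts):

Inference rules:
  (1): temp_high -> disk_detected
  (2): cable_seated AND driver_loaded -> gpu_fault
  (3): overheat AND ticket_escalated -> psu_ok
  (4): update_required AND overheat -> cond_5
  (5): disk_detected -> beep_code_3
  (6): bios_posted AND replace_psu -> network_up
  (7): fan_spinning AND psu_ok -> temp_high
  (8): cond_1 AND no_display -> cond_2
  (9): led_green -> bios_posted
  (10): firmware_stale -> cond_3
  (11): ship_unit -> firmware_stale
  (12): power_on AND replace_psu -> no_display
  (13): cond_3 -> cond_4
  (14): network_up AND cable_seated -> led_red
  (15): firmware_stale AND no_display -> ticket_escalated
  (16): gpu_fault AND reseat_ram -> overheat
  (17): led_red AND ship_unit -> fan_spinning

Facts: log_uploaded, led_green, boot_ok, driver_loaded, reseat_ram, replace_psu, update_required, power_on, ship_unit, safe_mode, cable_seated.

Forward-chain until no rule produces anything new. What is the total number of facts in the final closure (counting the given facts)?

27

[1] (2) [cable_seated AND driver_loaded -> gpu_fault]; (9) [led_green -> bios_posted]; (11) [ship_unit -> firmware_stale]; (12) [power_on AND replace_psu -> no_display]. ⇒ new: gpu_fault, bios_posted, firmware_stale, no_display.
[2] (6) [bios_posted AND replace_psu -> network_up]; (10) [firmware_stale -> cond_3]; (15) [firmware_stale AND no_display -> ticket_escalated]; (16) [gpu_fault AND reseat_ram -> overheat]. ⇒ new: network_up, cond_3, ticket_escalated, overheat.
[3] (3) [overheat AND ticket_escalated -> psu_ok]; (4) [update_required AND overheat -> cond_5]; (13) [cond_3 -> cond_4]; (14) [network_up AND cable_seated -> led_red]. ⇒ new: psu_ok, cond_5, cond_4, led_red.
[4] (17) [led_red AND ship_unit -> fan_spinning]. ⇒ new: fan_spinning.
[5] (7) [fan_spinning AND psu_ok -> temp_high]. ⇒ new: temp_high.
[6] (1) [temp_high -> disk_detected]. ⇒ new: disk_detected.
[7] (5) [disk_detected -> beep_code_3]. ⇒ new: beep_code_3.
Closure: {beep_code_3, bios_posted, boot_ok, cable_seated, cond_3, cond_4, cond_5, disk_detected, driver_loaded, fan_spinning, firmware_stale, gpu_fault, led_green, led_red, log_uploaded, network_up, no_display, overheat, power_on, psu_ok, replace_psu, reseat_ram, safe_mode, ship_unit, temp_high, ticket_escalated, update_required} — 27 facts.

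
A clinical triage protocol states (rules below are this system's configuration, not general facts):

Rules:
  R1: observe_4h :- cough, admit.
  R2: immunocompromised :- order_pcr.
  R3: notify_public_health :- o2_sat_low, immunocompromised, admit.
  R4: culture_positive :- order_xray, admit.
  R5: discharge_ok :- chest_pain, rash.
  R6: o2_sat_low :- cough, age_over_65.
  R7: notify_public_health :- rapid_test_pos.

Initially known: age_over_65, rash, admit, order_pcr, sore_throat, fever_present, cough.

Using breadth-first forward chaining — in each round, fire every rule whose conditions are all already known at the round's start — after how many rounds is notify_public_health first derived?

Round 1 — R1, R2, R6, derive observe_4h, immunocompromised, o2_sat_low.
Round 2 — R3, derive notify_public_health.
notify_public_health first appears in round 2.

2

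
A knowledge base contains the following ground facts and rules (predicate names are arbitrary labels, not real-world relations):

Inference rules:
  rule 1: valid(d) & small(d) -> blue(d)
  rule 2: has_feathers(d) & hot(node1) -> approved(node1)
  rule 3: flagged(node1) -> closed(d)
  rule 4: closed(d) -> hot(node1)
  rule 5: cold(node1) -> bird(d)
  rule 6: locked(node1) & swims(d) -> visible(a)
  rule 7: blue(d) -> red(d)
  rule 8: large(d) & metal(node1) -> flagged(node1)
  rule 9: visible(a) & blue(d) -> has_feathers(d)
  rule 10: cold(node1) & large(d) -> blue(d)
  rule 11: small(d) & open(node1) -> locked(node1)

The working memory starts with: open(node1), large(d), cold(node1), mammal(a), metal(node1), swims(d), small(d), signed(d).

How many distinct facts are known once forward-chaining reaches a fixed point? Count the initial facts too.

18

Round 1: rule 5 [cold(node1) -> bird(d)]; rule 8 [large(d) & metal(node1) -> flagged(node1)]; rule 10 [cold(node1) & large(d) -> blue(d)]; rule 11 [small(d) & open(node1) -> locked(node1)]. Adds bird(d), flagged(node1), blue(d), locked(node1).
Round 2: rule 3 [flagged(node1) -> closed(d)]; rule 6 [locked(node1) & swims(d) -> visible(a)]; rule 7 [blue(d) -> red(d)]. Adds closed(d), visible(a), red(d).
Round 3: rule 4 [closed(d) -> hot(node1)]; rule 9 [visible(a) & blue(d) -> has_feathers(d)]. Adds hot(node1), has_feathers(d).
Round 4: rule 2 [has_feathers(d) & hot(node1) -> approved(node1)]. Adds approved(node1).
Closure: {approved(node1), bird(d), blue(d), closed(d), cold(node1), flagged(node1), has_feathers(d), hot(node1), large(d), locked(node1), mammal(a), metal(node1), open(node1), red(d), signed(d), small(d), swims(d), visible(a)} — 18 facts.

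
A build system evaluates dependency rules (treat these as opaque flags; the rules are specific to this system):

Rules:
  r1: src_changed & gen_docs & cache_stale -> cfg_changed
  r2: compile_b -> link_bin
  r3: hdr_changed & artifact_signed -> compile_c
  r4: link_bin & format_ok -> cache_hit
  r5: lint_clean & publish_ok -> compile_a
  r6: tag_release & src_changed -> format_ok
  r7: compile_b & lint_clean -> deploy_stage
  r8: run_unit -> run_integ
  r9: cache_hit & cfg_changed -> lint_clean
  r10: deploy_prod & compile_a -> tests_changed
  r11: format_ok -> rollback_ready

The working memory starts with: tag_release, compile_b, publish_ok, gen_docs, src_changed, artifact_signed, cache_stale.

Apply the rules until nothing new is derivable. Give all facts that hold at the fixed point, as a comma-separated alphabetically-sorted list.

[1] r1 [src_changed & gen_docs & cache_stale -> cfg_changed]; r2 [compile_b -> link_bin]; r6 [tag_release & src_changed -> format_ok]. ⇒ new: cfg_changed, link_bin, format_ok.
[2] r4 [link_bin & format_ok -> cache_hit]; r11 [format_ok -> rollback_ready]. ⇒ new: cache_hit, rollback_ready.
[3] r9 [cache_hit & cfg_changed -> lint_clean]. ⇒ new: lint_clean.
[4] r5 [lint_clean & publish_ok -> compile_a]; r7 [compile_b & lint_clean -> deploy_stage]. ⇒ new: compile_a, deploy_stage.

artifact_signed, cache_hit, cache_stale, cfg_changed, compile_a, compile_b, deploy_stage, format_ok, gen_docs, link_bin, lint_clean, publish_ok, rollback_ready, src_changed, tag_release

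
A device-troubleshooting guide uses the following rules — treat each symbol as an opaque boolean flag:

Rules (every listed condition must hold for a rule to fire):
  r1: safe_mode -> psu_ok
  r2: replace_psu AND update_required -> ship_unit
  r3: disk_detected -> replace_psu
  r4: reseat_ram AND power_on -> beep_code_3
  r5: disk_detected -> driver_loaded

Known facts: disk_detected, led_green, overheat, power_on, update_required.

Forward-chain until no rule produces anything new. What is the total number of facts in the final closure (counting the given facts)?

[1] r3 [disk_detected -> replace_psu]; r5 [disk_detected -> driver_loaded]. ⇒ new: replace_psu, driver_loaded.
[2] r2 [replace_psu AND update_required -> ship_unit]. ⇒ new: ship_unit.
Closure: {disk_detected, driver_loaded, led_green, overheat, power_on, replace_psu, ship_unit, update_required} — 8 facts.

8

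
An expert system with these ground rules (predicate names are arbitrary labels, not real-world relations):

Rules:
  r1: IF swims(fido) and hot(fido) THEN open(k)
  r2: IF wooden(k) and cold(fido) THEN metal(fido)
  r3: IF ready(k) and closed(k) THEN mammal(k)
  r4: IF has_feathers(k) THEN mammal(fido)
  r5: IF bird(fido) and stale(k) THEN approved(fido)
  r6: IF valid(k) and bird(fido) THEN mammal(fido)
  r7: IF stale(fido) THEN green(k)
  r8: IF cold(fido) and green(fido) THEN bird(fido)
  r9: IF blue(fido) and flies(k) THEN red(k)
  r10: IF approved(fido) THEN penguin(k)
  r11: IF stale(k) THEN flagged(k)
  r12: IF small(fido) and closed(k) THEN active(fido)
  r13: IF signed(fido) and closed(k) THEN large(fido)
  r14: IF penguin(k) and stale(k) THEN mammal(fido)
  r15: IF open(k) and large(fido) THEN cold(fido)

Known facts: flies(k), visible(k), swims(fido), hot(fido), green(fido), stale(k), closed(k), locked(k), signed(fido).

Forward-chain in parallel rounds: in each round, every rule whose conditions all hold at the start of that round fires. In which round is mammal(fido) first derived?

6

[1] r1 [IF swims(fido) and hot(fido) THEN open(k)]; r11 [IF stale(k) THEN flagged(k)]; r13 [IF signed(fido) and closed(k) THEN large(fido)]. ⇒ new: open(k), flagged(k), large(fido).
[2] r15 [IF open(k) and large(fido) THEN cold(fido)]. ⇒ new: cold(fido).
[3] r8 [IF cold(fido) and green(fido) THEN bird(fido)]. ⇒ new: bird(fido).
[4] r5 [IF bird(fido) and stale(k) THEN approved(fido)]. ⇒ new: approved(fido).
[5] r10 [IF approved(fido) THEN penguin(k)]. ⇒ new: penguin(k).
[6] r14 [IF penguin(k) and stale(k) THEN mammal(fido)]. ⇒ new: mammal(fido).
mammal(fido) first appears in round 6.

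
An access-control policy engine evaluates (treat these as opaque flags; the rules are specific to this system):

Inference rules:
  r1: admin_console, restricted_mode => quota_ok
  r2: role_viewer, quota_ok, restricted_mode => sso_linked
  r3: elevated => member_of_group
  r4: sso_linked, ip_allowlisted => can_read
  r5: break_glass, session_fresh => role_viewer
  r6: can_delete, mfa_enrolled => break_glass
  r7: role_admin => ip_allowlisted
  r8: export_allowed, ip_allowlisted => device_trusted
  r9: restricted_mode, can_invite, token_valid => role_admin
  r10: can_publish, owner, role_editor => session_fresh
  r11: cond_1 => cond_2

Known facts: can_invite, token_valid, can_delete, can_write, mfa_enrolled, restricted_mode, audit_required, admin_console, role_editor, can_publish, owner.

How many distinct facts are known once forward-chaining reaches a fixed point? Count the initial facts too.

19

Round 1: r1 [admin_console, restricted_mode => quota_ok]; r6 [can_delete, mfa_enrolled => break_glass]; r9 [restricted_mode, can_invite, token_valid => role_admin]; r10 [can_publish, owner, role_editor => session_fresh]. New: quota_ok, break_glass, role_admin, session_fresh.
Round 2: r5 [break_glass, session_fresh => role_viewer]; r7 [role_admin => ip_allowlisted]. New: role_viewer, ip_allowlisted.
Round 3: r2 [role_viewer, quota_ok, restricted_mode => sso_linked]. New: sso_linked.
Round 4: r4 [sso_linked, ip_allowlisted => can_read]. New: can_read.
Closure: {admin_console, audit_required, break_glass, can_delete, can_invite, can_publish, can_read, can_write, ip_allowlisted, mfa_enrolled, owner, quota_ok, restricted_mode, role_admin, role_editor, role_viewer, session_fresh, sso_linked, token_valid} — 19 facts.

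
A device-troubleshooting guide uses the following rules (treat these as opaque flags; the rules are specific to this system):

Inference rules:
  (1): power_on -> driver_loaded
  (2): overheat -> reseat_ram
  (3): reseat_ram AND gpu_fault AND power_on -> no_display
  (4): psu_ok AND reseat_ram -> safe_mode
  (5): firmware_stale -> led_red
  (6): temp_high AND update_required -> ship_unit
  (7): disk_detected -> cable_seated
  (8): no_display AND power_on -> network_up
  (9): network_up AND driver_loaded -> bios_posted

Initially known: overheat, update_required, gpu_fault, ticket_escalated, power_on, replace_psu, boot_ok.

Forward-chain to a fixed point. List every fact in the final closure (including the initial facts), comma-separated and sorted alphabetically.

bios_posted, boot_ok, driver_loaded, gpu_fault, network_up, no_display, overheat, power_on, replace_psu, reseat_ram, ticket_escalated, update_required

Round 1 — (1), (2), derive driver_loaded, reseat_ram.
Round 2 — (3), derive no_display.
Round 3 — (8), derive network_up.
Round 4 — (9), derive bios_posted.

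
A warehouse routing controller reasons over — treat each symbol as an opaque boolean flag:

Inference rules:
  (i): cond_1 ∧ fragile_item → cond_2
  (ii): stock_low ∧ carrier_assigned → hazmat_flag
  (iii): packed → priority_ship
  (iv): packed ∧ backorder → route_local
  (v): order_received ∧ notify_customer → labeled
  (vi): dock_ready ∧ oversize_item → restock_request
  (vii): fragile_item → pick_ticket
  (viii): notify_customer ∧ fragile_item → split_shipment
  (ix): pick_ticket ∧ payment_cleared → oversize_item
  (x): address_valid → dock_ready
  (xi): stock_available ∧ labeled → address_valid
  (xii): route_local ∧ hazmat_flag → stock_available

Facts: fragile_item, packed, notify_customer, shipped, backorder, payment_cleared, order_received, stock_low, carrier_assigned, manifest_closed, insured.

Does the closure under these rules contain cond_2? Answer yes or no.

[1] (ii) [stock_low ∧ carrier_assigned → hazmat_flag]; (iii) [packed → priority_ship]; (iv) [packed ∧ backorder → route_local]; (v) [order_received ∧ notify_customer → labeled]; (vii) [fragile_item → pick_ticket]; (viii) [notify_customer ∧ fragile_item → split_shipment]. ⇒ new: hazmat_flag, priority_ship, route_local, labeled, pick_ticket, split_shipment.
[2] (ix) [pick_ticket ∧ payment_cleared → oversize_item]; (xii) [route_local ∧ hazmat_flag → stock_available]. ⇒ new: oversize_item, stock_available.
[3] (xi) [stock_available ∧ labeled → address_valid]. ⇒ new: address_valid.
[4] (x) [address_valid → dock_ready]. ⇒ new: dock_ready.
[5] (vi) [dock_ready ∧ oversize_item → restock_request]. ⇒ new: restock_request.
Fixed point reached. cond_2 is concluded only by (i); (i) needs cond_1 (never derived).

no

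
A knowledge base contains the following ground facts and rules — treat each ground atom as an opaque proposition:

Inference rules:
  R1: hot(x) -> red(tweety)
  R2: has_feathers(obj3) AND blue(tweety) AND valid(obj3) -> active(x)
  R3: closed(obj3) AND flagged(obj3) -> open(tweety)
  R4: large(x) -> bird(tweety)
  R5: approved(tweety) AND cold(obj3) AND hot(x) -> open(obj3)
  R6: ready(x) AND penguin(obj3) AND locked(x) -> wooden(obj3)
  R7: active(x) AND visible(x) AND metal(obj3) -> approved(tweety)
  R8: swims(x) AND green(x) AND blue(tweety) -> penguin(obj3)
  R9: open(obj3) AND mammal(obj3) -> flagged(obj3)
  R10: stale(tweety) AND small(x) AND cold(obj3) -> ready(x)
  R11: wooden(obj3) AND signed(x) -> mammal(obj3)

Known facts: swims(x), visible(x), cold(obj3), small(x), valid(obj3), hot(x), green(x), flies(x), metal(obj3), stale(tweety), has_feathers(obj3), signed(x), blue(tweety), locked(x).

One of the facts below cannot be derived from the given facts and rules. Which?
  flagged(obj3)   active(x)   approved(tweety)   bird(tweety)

bird(tweety)

[1] R1 [hot(x) -> red(tweety)]; R2 [has_feathers(obj3) AND blue(tweety) AND valid(obj3) -> active(x)]; R8 [swims(x) AND green(x) AND blue(tweety) -> penguin(obj3)]; R10 [stale(tweety) AND small(x) AND cold(obj3) -> ready(x)]. ⇒ new: red(tweety), active(x), penguin(obj3), ready(x).
[2] R6 [ready(x) AND penguin(obj3) AND locked(x) -> wooden(obj3)]; R7 [active(x) AND visible(x) AND metal(obj3) -> approved(tweety)]. ⇒ new: wooden(obj3), approved(tweety).
[3] R5 [approved(tweety) AND cold(obj3) AND hot(x) -> open(obj3)]; R11 [wooden(obj3) AND signed(x) -> mammal(obj3)]. ⇒ new: open(obj3), mammal(obj3).
[4] R9 [open(obj3) AND mammal(obj3) -> flagged(obj3)]. ⇒ new: flagged(obj3).
Derived: flagged(obj3) (round 4), active(x) (round 1), approved(tweety) (round 2). bird(tweety) never appears in any round.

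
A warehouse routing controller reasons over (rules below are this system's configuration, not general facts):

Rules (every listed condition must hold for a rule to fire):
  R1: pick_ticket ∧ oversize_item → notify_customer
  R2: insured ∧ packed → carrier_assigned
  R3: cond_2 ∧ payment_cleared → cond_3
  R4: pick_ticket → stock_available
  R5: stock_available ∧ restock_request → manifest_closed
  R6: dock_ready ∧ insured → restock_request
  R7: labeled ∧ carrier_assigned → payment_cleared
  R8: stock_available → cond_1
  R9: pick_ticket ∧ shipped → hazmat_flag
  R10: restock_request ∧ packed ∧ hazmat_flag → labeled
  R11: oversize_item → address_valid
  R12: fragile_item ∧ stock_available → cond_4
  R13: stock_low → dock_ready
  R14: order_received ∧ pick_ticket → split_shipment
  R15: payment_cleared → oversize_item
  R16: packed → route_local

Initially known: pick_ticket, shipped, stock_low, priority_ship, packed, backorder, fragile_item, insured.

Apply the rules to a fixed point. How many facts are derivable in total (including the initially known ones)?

Round 1 — R2, R4, R9, R13, R16, derive carrier_assigned, stock_available, hazmat_flag, dock_ready, route_local.
Round 2 — R6, R8, R12, derive restock_request, cond_1, cond_4.
Round 3 — R5, R10, derive manifest_closed, labeled.
Round 4 — R7, derive payment_cleared.
Round 5 — R15, derive oversize_item.
Round 6 — R1, R11, derive notify_customer, address_valid.
Closure: {address_valid, backorder, carrier_assigned, cond_1, cond_4, dock_ready, fragile_item, hazmat_flag, insured, labeled, manifest_closed, notify_customer, oversize_item, packed, payment_cleared, pick_ticket, priority_ship, restock_request, route_local, shipped, stock_available, stock_low} — 22 facts.

22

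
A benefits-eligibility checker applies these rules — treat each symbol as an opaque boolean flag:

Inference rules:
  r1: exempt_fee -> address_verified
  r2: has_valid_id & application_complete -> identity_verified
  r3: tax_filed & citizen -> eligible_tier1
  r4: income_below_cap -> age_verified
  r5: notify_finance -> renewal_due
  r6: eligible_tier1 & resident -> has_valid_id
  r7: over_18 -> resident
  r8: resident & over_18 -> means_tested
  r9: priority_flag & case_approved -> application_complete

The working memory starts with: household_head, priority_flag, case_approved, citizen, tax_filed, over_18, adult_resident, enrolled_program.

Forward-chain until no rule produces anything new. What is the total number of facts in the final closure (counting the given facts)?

14

Round 1 — r3, r7, r9, derive eligible_tier1, resident, application_complete.
Round 2 — r6, r8, derive has_valid_id, means_tested.
Round 3 — r2, derive identity_verified.
Closure: {adult_resident, application_complete, case_approved, citizen, eligible_tier1, enrolled_program, has_valid_id, household_head, identity_verified, means_tested, over_18, priority_flag, resident, tax_filed} — 14 facts.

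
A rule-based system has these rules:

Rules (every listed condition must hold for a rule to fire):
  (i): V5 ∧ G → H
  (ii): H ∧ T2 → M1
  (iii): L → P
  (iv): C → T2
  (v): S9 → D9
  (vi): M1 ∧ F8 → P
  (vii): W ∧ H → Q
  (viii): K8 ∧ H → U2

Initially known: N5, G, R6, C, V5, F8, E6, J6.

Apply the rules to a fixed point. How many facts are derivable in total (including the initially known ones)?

Round 1 fires (i), (iv), giving H, T2.
Round 2 fires (ii), giving M1.
Round 3 fires (vi), giving P.
Closure: {C, E6, F8, G, H, J6, M1, N5, P, R6, T2, V5} — 12 facts.

12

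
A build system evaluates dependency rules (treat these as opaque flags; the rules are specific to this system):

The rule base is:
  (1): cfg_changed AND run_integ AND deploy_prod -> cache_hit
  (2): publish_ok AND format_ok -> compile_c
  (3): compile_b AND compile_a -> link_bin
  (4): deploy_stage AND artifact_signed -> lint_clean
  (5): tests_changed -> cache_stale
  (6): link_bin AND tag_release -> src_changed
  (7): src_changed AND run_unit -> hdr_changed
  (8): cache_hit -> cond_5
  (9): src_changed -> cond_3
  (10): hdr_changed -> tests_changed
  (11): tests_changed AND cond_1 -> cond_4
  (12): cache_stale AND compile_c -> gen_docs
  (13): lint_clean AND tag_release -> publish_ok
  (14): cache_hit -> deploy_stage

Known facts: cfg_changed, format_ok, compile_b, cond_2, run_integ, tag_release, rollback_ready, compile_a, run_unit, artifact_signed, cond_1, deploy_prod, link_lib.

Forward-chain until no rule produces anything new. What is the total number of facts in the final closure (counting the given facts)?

Round 1 fires (1), (3), giving cache_hit, link_bin.
Round 2 fires (6), (8), (14), giving src_changed, cond_5, deploy_stage.
Round 3 fires (4), (7), (9), giving lint_clean, hdr_changed, cond_3.
Round 4 fires (10), (13), giving tests_changed, publish_ok.
Round 5 fires (2), (5), (11), giving compile_c, cache_stale, cond_4.
Round 6 fires (12), giving gen_docs.
Closure: {artifact_signed, cache_hit, cache_stale, cfg_changed, compile_a, compile_b, compile_c, cond_1, cond_2, cond_3, cond_4, cond_5, deploy_prod, deploy_stage, format_ok, gen_docs, hdr_changed, link_bin, link_lib, lint_clean, publish_ok, rollback_ready, run_integ, run_unit, src_changed, tag_release, tests_changed} — 27 facts.

27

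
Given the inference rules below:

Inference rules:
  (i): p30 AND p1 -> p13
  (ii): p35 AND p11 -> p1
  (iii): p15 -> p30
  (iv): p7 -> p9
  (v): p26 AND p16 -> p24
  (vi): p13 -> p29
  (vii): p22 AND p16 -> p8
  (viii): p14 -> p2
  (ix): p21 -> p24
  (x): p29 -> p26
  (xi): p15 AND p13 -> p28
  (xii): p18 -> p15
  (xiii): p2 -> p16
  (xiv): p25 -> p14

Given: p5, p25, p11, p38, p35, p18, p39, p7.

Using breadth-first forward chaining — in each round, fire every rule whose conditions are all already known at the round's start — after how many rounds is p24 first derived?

6

Round 1: (ii) [p35 AND p11 -> p1]; (iv) [p7 -> p9]; (xii) [p18 -> p15]; (xiv) [p25 -> p14]. Adds p1, p9, p15, p14.
Round 2: (iii) [p15 -> p30]; (viii) [p14 -> p2]. Adds p30, p2.
Round 3: (i) [p30 AND p1 -> p13]; (xiii) [p2 -> p16]. Adds p13, p16.
Round 4: (vi) [p13 -> p29]; (xi) [p15 AND p13 -> p28]. Adds p29, p28.
Round 5: (x) [p29 -> p26]. Adds p26.
Round 6: (v) [p26 AND p16 -> p24]. Adds p24.
p24 first appears in round 6.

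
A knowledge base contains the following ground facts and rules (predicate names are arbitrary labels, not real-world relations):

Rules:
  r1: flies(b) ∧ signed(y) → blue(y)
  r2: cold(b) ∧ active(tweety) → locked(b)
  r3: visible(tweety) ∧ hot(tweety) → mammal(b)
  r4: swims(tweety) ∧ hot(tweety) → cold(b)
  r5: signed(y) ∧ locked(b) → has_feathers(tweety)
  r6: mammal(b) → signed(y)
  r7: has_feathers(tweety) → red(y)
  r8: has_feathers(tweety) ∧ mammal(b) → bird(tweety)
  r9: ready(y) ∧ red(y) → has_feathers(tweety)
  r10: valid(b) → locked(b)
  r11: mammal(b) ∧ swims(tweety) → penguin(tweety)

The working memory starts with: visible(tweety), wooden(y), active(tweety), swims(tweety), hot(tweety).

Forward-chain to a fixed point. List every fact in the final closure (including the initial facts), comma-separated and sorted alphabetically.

active(tweety), bird(tweety), cold(b), has_feathers(tweety), hot(tweety), locked(b), mammal(b), penguin(tweety), red(y), signed(y), swims(tweety), visible(tweety), wooden(y)

[1] r3 [visible(tweety) ∧ hot(tweety) → mammal(b)]; r4 [swims(tweety) ∧ hot(tweety) → cold(b)]. ⇒ new: mammal(b), cold(b).
[2] r2 [cold(b) ∧ active(tweety) → locked(b)]; r6 [mammal(b) → signed(y)]; r11 [mammal(b) ∧ swims(tweety) → penguin(tweety)]. ⇒ new: locked(b), signed(y), penguin(tweety).
[3] r5 [signed(y) ∧ locked(b) → has_feathers(tweety)]. ⇒ new: has_feathers(tweety).
[4] r7 [has_feathers(tweety) → red(y)]; r8 [has_feathers(tweety) ∧ mammal(b) → bird(tweety)]. ⇒ new: red(y), bird(tweety).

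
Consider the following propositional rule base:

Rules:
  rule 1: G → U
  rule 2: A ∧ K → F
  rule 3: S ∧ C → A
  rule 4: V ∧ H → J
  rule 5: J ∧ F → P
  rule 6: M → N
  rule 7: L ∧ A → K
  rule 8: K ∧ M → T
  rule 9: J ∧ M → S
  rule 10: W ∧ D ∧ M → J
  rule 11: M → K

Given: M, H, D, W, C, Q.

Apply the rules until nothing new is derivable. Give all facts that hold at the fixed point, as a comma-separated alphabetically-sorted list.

Round 1 — rule 6, rule 10, rule 11, derive N, J, K.
Round 2 — rule 8, rule 9, derive T, S.
Round 3 — rule 3, derive A.
Round 4 — rule 2, derive F.
Round 5 — rule 5, derive P.

A, C, D, F, H, J, K, M, N, P, Q, S, T, W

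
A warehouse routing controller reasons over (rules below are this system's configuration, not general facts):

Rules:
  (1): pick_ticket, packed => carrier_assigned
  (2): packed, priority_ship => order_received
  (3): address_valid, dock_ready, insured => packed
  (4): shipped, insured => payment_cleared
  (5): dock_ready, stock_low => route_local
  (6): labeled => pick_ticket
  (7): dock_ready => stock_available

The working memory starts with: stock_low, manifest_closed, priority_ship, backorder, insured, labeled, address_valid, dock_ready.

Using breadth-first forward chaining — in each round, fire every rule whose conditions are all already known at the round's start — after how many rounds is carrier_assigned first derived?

2

Round 1 fires (3), (5), (6), (7), giving packed, route_local, pick_ticket, stock_available.
Round 2 fires (1), (2), giving carrier_assigned, order_received.
carrier_assigned first appears in round 2.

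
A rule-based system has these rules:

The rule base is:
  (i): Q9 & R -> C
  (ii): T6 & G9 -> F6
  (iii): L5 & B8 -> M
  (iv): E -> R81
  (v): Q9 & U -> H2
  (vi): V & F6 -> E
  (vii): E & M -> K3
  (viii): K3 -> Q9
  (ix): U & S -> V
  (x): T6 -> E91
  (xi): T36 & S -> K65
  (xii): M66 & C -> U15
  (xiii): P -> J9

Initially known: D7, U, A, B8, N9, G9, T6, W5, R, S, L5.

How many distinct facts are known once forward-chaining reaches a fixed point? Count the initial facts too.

[1] (ii) [T6 & G9 -> F6]; (iii) [L5 & B8 -> M]; (ix) [U & S -> V]; (x) [T6 -> E91]. ⇒ new: F6, M, V, E91.
[2] (vi) [V & F6 -> E]. ⇒ new: E.
[3] (iv) [E -> R81]; (vii) [E & M -> K3]. ⇒ new: R81, K3.
[4] (viii) [K3 -> Q9]. ⇒ new: Q9.
[5] (i) [Q9 & R -> C]; (v) [Q9 & U -> H2]. ⇒ new: C, H2.
Closure: {A, B8, C, D7, E, E91, F6, G9, H2, K3, L5, M, N9, Q9, R, R81, S, T6, U, V, W5} — 21 facts.

21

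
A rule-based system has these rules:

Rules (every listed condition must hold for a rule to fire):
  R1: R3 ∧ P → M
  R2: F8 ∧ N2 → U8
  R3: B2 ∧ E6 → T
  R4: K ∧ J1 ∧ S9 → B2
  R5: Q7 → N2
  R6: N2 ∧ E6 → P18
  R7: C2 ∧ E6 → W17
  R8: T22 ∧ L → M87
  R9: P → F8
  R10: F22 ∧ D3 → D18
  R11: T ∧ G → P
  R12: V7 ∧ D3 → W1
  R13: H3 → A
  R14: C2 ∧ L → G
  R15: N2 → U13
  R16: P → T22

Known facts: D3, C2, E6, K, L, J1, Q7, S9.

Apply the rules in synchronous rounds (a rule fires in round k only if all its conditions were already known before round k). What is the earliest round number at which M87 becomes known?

5

Round 1: R4 [K ∧ J1 ∧ S9 → B2]; R5 [Q7 → N2]; R7 [C2 ∧ E6 → W17]; R14 [C2 ∧ L → G]. Adds B2, N2, W17, G.
Round 2: R3 [B2 ∧ E6 → T]; R6 [N2 ∧ E6 → P18]; R15 [N2 → U13]. Adds T, P18, U13.
Round 3: R11 [T ∧ G → P]. Adds P.
Round 4: R9 [P → F8]; R16 [P → T22]. Adds F8, T22.
Round 5: R2 [F8 ∧ N2 → U8]; R8 [T22 ∧ L → M87]. Adds U8, M87.
M87 first appears in round 5.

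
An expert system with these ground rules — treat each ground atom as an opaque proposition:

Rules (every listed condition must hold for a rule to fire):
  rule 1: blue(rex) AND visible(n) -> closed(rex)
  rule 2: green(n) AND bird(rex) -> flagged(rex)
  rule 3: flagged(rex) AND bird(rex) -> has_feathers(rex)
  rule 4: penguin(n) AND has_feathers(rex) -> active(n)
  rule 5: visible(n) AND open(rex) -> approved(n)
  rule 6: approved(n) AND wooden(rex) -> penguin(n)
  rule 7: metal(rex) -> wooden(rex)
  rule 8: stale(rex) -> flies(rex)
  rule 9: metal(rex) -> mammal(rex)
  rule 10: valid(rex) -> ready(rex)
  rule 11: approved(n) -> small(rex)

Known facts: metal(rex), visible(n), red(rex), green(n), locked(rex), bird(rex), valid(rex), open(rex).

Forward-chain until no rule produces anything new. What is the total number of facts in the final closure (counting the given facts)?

Round 1 fires rule 2, rule 5, rule 7, rule 9, rule 10, giving flagged(rex), approved(n), wooden(rex), mammal(rex), ready(rex).
Round 2 fires rule 3, rule 6, rule 11, giving has_feathers(rex), penguin(n), small(rex).
Round 3 fires rule 4, giving active(n).
Closure: {active(n), approved(n), bird(rex), flagged(rex), green(n), has_feathers(rex), locked(rex), mammal(rex), metal(rex), open(rex), penguin(n), ready(rex), red(rex), small(rex), valid(rex), visible(n), wooden(rex)} — 17 facts.

17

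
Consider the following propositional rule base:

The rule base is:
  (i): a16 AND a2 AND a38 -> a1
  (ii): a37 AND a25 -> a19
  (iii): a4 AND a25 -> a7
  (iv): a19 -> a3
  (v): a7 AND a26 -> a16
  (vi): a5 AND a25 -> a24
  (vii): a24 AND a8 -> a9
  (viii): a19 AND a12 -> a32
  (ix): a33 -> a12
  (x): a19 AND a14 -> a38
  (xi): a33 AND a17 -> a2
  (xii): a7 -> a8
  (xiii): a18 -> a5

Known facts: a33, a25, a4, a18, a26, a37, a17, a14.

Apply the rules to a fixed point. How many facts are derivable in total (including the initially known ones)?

21

Round 1 fires (ii), (iii), (ix), (xi), (xiii), giving a19, a7, a12, a2, a5.
Round 2 fires (iv), (v), (vi), (viii), (x), (xii), giving a3, a16, a24, a32, a38, a8.
Round 3 fires (i), (vii), giving a1, a9.
Closure: {a1, a12, a14, a16, a17, a18, a19, a2, a24, a25, a26, a3, a32, a33, a37, a38, a4, a5, a7, a8, a9} — 21 facts.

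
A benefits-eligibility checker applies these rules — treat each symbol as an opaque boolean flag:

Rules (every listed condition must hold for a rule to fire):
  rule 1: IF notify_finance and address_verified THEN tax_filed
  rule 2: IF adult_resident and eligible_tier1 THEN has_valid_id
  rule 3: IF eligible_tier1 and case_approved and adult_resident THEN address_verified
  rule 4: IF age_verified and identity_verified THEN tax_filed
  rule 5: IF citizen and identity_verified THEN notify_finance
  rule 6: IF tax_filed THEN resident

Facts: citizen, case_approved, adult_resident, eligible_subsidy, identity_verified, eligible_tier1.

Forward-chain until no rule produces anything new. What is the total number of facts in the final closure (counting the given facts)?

[1] rule 2 [IF adult_resident and eligible_tier1 THEN has_valid_id]; rule 3 [IF eligible_tier1 and case_approved and adult_resident THEN address_verified]; rule 5 [IF citizen and identity_verified THEN notify_finance]. ⇒ new: has_valid_id, address_verified, notify_finance.
[2] rule 1 [IF notify_finance and address_verified THEN tax_filed]. ⇒ new: tax_filed.
[3] rule 6 [IF tax_filed THEN resident]. ⇒ new: resident.
Closure: {address_verified, adult_resident, case_approved, citizen, eligible_subsidy, eligible_tier1, has_valid_id, identity_verified, notify_finance, resident, tax_filed} — 11 facts.

11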